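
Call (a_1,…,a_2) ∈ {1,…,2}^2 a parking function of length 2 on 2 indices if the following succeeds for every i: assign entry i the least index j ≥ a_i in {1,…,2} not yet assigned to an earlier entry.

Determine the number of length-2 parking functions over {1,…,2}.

3

|PF(2,2)| = (2−2+1)·(2+1)^(2−1) = 1×3 = 3 (Pollak)
One tuple (1,1) → sorted (1,1): b_i ≤ i ∀i, a PF.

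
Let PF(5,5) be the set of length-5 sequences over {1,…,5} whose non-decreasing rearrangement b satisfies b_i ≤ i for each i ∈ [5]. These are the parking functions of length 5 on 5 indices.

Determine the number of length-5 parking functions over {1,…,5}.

|PF(5,5)| = 1·6^4 = 1 · 1296 = 1296 (Konheim–Weiss)
E.g. (4,3,1,5,1) → sorted (1,1,3,4,5): b_i ≤ i ∀i, a PF.

1296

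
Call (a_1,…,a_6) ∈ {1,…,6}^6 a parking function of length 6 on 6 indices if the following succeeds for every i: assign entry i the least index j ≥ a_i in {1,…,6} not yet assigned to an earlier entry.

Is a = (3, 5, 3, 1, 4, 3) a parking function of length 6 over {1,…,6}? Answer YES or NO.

NO

Sorted: b = (1, 3, 3, 3, 4, 5).
  b_1=1 ≤ 1
  b_2=3 > 2
  fails at i=2 ⇒ NO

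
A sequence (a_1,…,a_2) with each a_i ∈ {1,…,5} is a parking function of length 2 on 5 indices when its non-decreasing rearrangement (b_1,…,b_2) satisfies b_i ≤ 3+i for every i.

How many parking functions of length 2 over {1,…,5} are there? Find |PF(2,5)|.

24

|PF(2,5)| = (6−2)·6^(2−1) = 4·6 = 24
E.g. (1,5) → sorted (1,5): b_i ≤ 3+i ∀i, a PF.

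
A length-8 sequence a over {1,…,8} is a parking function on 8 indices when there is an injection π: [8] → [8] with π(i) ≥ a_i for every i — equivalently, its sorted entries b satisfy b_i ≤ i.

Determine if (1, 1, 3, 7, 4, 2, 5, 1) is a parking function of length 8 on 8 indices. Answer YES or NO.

YES

Sorted: b = (1, 1, 1, 2, 3, 4, 5, 7).
  b_1=1 ≤ 1
  b_2=1 ≤ 2
  b_3=1 ≤ 3
  b_4=2 ≤ 4
  b_5=3 ≤ 5
  b_6=4 ≤ 6
  b_7=5 ≤ 7
  b_8=7 ≤ 8
All bounds hold ⇒ YES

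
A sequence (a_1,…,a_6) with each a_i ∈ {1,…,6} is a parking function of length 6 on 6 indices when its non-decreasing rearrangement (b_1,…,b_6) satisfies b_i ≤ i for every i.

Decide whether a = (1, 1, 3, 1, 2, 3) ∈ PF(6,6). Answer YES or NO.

Rearranged: b = (1, 1, 1, 2, 3, 3).
  b_1=1 ≤ 1
  b_2=1 ≤ 2
  b_3=1 ≤ 3
  b_4=2 ≤ 4
  b_5=3 ≤ 5
  b_6=3 ≤ 6
All bounds hold ⇒ YES

YES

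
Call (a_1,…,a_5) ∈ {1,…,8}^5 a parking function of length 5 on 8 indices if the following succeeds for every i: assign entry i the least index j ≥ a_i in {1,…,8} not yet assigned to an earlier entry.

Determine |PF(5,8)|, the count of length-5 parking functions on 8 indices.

#PF = (8−5+1)·(8+1)^(5−1) = 4×6561 = 26244 [KW]
One tuple (1,8,5,5,5) → sorted (1,5,5,5,8): b_i ≤ 3+i ∀i, a PF.

26244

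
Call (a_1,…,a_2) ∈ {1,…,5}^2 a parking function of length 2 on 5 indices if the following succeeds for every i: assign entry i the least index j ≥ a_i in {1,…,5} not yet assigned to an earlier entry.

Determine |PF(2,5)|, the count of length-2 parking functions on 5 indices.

Count = (6−2)·6^(2−1) = 4·6 = 24 (Pollak)
Example (5,3) → sorted (3,5): b_i ≤ 3+i ∀i, a PF.

24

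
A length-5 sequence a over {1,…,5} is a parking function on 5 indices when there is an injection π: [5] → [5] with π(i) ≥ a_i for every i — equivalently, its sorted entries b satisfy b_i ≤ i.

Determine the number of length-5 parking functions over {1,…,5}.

|PF| = (5+1−5)·(5+1)^{5−1} = 1 · 1296 = 1296
Example (3,2,3,1,3) → sorted (1,2,3,3,3): b_i ≤ i ∀i, a PF.

1296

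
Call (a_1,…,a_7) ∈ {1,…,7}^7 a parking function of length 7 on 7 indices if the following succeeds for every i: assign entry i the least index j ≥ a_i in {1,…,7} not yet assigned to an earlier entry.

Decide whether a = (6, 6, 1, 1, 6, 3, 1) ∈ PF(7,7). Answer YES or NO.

NO

Order a: b = (1, 1, 1, 3, 6, 6, 6).
  b_1=1 ≤ 1
  b_2=1 ≤ 2
  b_3=1 ≤ 3
  b_4=3 ≤ 4
  b_5=6 > 5
  fails at i=5 ⇒ NO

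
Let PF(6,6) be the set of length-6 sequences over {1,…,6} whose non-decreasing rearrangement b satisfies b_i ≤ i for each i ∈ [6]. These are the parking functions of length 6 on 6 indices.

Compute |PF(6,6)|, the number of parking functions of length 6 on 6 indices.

16807

#PF = (6+1−6)·(6+1)^{6−1} = 1 · 16807 = 16807 (Pollak)
One tuple (1,5,2,2,1,1) → sorted (1,1,1,2,2,5): b_i ≤ i ∀i, a PF.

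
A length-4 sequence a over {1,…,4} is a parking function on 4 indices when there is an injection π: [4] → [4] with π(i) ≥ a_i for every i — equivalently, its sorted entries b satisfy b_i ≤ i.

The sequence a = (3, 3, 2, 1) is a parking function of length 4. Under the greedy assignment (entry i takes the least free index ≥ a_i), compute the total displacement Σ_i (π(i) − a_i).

Σπ = 4·5/2 = 10 (π permutes [4]); Σa = 3+3+2+1 = 9; disp = 10−9 = 1.

1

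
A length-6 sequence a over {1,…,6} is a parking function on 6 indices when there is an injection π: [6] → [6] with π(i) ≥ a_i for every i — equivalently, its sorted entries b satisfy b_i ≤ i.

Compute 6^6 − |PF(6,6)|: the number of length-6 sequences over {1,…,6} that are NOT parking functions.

29849

#PF = (6+1−6)·(6+1)^{6−1} = 1 · 16807 = 16807 (Konheim–Weiss)
Check (4,4,2,3,2,2) → sorted (2,2,2,3,4,4): b_1=2>1, not a PF.
Total 46656; non-PF = 46656−16807 = 29849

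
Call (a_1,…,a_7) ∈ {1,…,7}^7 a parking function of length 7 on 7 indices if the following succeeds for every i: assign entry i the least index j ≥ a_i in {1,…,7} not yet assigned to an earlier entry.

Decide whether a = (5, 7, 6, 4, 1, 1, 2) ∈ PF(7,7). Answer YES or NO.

Order a: b = (1, 1, 2, 4, 5, 6, 7).
  b_1=1 ≤ 1
  b_2=1 ≤ 2
  b_3=2 ≤ 3
  b_4=4 ≤ 4
  b_5=5 ≤ 5
  b_6=6 ≤ 6
  b_7=7 ≤ 7
All bounds hold ⇒ YES

YES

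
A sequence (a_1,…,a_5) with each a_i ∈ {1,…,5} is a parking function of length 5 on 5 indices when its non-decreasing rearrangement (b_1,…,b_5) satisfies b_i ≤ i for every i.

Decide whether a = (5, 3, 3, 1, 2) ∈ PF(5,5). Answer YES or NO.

Order a: b = (1, 2, 3, 3, 5).
  b_1=1 ≤ 1
  b_2=2 ≤ 2
  b_3=3 ≤ 3
  b_4=3 ≤ 4
  b_5=5 ≤ 5
All bounds hold ⇒ YES

YES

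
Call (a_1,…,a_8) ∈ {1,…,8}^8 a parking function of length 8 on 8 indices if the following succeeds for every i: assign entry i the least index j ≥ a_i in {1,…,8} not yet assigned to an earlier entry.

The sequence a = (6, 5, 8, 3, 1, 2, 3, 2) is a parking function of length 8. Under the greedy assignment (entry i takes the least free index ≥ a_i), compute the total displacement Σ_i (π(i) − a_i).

6

Σπ = 36 ({1..8} each once); Σa = 6+5+8+3+1+2+3+2 = 30; disp = 36−30 = 6.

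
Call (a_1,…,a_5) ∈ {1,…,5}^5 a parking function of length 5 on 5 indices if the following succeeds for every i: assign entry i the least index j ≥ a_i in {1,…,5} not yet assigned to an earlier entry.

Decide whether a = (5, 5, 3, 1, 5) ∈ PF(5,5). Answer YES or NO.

Rearranged: b = (1, 3, 5, 5, 5).
  b_1=1 ≤ 1
  b_2=3 > 2
  fails at i=2 ⇒ NO

NO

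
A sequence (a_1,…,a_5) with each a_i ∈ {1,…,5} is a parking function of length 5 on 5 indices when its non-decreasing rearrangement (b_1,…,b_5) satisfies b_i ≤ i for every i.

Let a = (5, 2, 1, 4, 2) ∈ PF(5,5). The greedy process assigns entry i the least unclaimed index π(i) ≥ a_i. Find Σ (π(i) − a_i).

Σπ = 15 ({1..5} each once); Σa = 5+2+1+4+2 = 14; disp = 15−14 = 1.

1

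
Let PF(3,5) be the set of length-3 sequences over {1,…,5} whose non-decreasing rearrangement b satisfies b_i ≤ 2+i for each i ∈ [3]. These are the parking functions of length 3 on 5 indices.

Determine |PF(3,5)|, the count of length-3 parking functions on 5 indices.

|PF(3,5)| = 3·6^2 = 3×36 = 108 (Konheim–Weiss)
One tuple (1,2,3) → sorted (1,2,3): b_i ≤ 2+i ∀i, a PF.

108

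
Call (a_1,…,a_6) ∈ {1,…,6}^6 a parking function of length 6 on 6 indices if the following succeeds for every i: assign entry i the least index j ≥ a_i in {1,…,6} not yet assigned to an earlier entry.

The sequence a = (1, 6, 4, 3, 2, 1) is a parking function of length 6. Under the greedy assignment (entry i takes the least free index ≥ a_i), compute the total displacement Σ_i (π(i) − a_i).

Σπ = 6·7/2 = 21 (π permutes [6]); Σa = 1+6+4+3+2+1 = 17; disp = 21−17 = 4.

4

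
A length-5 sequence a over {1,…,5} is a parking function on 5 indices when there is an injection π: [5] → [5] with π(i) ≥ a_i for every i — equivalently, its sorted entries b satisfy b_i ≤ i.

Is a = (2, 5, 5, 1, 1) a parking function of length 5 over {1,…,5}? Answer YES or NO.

Rearranged: b = (1, 1, 2, 5, 5).
  b_1=1 ≤ 1
  b_2=1 ≤ 2
  b_3=2 ≤ 3
  b_4=5 > 4
  fails at i=4 ⇒ NO

NO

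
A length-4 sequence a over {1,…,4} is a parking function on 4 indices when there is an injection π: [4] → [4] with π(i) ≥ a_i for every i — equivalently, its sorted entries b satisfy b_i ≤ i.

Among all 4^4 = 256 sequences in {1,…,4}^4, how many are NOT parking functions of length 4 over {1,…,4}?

131

#PF = (4+1−4)·(4+1)^{4−1} = 1·125 = 125 [KW]
E.g. (2,4,4,2) → sorted (2,2,4,4): b_1=2>1, not a PF.
Total 256; non-PF = 256−125 = 131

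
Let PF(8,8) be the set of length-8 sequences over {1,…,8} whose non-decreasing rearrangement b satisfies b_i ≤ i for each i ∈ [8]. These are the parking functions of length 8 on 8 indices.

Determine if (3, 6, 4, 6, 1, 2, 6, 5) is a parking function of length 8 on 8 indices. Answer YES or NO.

YES

Order a: b = (1, 2, 3, 4, 5, 6, 6, 6).
  b_1=1 ≤ 1
  b_2=2 ≤ 2
  b_3=3 ≤ 3
  b_4=4 ≤ 4
  b_5=5 ≤ 5
  b_6=6 ≤ 6
  b_7=6 ≤ 7
  b_8=6 ≤ 8
All bounds hold ⇒ YES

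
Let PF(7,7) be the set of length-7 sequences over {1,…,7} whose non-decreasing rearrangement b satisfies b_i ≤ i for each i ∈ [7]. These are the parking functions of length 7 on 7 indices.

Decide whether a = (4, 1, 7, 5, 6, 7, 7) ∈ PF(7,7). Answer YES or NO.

NO

Order a: b = (1, 4, 5, 6, 7, 7, 7).
  b_1=1 ≤ 1
  b_2=4 > 2
  fails at i=2 ⇒ NO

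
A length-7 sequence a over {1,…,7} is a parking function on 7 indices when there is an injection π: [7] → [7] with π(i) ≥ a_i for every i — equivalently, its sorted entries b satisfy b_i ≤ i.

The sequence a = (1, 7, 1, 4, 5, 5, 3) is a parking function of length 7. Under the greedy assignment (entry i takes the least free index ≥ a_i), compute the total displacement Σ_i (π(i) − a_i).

Σπ = 7·8/2 = 28 (π permutes [7]); Σa = 1+7+1+4+5+5+3 = 26; disp = 28−26 = 2.

2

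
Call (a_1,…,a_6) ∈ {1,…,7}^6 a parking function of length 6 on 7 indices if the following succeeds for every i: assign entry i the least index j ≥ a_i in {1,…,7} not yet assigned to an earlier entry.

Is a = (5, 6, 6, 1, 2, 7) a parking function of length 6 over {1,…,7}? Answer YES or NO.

Sorted: b = (1, 2, 5, 6, 6, 7).
  b_1=1 ≤ 2
  b_2=2 ≤ 3
  b_3=5 > 4
  fails at i=3 ⇒ NO

NO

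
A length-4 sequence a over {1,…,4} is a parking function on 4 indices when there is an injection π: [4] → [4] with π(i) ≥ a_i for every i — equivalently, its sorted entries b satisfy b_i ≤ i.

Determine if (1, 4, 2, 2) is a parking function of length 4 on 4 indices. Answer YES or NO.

YES

Order a: b = (1, 2, 2, 4).
  b_1=1 ≤ 1
  b_2=2 ≤ 2
  b_3=2 ≤ 3
  b_4=4 ≤ 4
All bounds hold ⇒ YES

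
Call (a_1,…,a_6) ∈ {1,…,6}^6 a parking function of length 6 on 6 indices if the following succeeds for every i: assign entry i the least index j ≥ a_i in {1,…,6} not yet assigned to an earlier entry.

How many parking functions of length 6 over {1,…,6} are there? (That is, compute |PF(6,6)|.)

16807

|PF(6,6)| = (6+1−6)·(6+1)^{6−1} = 1×16807 = 16807 (Pollak)
Example (6,2,3,1,5,1) → sorted (1,1,2,3,5,6): b_i ≤ i ∀i, a PF.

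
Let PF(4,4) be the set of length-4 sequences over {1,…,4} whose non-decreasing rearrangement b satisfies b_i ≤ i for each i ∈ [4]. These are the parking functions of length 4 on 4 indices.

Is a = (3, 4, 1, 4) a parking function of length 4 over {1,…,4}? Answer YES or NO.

NO

Order a: b = (1, 3, 4, 4).
  b_1=1 ≤ 1
  b_2=3 > 2
  fails at i=2 ⇒ NO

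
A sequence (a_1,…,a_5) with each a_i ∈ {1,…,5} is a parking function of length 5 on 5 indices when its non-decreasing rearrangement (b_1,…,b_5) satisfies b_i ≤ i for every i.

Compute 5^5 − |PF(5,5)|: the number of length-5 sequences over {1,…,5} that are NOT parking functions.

|PF| = (5−5+1)·(5+1)^(5−1) = 1×1296 = 1296 (Konheim–Weiss)
Check (4,5,5,4,2) → sorted (2,4,4,5,5): b_1=2>1, not a PF.
Total 3125; non-PF = 3125−1296 = 1829

1829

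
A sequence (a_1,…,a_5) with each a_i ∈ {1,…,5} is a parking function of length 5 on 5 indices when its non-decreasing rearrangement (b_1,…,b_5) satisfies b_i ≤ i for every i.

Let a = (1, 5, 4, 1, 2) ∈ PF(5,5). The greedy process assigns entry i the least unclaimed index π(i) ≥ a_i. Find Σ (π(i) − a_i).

Σπ(i) = 1+…+5 = 15; Σa = 1+5+4+1+2 = 13; disp = 15−13 = 2.

2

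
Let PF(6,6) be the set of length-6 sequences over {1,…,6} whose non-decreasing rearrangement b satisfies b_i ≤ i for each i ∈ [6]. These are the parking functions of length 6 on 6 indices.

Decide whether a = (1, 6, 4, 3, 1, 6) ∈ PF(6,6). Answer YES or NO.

NO

Sorted: b = (1, 1, 3, 4, 6, 6).
  b_1=1 ≤ 1
  b_2=1 ≤ 2
  b_3=3 ≤ 3
  b_4=4 ≤ 4
  b_5=6 > 5
  fails at i=5 ⇒ NO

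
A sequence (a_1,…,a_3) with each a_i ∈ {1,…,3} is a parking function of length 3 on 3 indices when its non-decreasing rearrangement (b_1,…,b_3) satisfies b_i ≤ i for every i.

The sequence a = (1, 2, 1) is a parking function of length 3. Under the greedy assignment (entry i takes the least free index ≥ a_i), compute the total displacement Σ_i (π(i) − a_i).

Σπ = 6 ({1..3} each once); Σa = 1+2+1 = 4; disp = 6−4 = 2.

2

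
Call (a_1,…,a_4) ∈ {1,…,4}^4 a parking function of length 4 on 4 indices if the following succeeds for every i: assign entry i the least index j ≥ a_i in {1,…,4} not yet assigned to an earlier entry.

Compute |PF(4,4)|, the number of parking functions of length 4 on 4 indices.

|PF| = 1·5^3 = 1 · 125 = 125 [KW]
Check (2,4,3,1) → sorted (1,2,3,4): b_i ≤ i ∀i, a PF.

125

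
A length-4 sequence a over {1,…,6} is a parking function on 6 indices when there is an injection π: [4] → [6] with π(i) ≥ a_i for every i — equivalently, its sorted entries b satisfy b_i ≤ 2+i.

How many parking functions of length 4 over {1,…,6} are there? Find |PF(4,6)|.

1029

|PF| = (6−4+1)·(6+1)^(4−1) = 3×343 = 1029 (Pollak)
Example (6,4,1,5) → sorted (1,4,5,6): b_i ≤ 2+i ∀i, a PF.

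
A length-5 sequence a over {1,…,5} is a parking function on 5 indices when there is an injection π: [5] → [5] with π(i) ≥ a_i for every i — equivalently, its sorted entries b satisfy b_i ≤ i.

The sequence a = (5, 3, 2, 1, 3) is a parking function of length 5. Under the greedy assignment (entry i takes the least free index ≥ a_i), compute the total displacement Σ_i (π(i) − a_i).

1

Σπ(i) = 1+…+5 = 15; Σa = 5+3+2+1+3 = 14; disp = 15−14 = 1.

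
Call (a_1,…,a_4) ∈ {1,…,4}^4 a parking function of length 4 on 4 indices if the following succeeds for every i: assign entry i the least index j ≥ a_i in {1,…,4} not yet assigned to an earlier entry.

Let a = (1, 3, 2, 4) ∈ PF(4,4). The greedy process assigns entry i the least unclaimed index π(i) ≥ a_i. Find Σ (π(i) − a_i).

Σπ = 10 ({1..4} each once); Σa = 1+3+2+4 = 10; disp = 10−10 = 0.

0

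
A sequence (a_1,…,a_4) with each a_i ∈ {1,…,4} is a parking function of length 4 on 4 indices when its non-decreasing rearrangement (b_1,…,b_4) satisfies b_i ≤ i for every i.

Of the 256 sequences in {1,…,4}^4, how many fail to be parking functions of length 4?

131

Count = (4−4+1)·(4+1)^(4−1) = 1·125 = 125 [KW]
One tuple (2,3,3,2) → sorted (2,2,3,3): b_1=2>1, not a PF.
Total 256; non-PF = 256−125 = 131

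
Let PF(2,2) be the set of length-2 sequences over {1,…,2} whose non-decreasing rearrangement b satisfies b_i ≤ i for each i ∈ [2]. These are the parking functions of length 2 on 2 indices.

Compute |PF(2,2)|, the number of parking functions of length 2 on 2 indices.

3

Count = (3−2)·3^(2−1) = 1 · 3 = 3 (Konheim–Weiss)
One tuple (1,1) → sorted (1,1): b_i ≤ i ∀i, a PF.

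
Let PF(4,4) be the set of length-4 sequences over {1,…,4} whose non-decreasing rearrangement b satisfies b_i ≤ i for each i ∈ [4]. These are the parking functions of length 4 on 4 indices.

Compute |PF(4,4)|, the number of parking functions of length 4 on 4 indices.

#PF = (4+1−4)·(4+1)^{4−1} = 1·125 = 125
Check (1,1,2,3) → sorted (1,1,2,3): b_i ≤ i ∀i, a PF.

125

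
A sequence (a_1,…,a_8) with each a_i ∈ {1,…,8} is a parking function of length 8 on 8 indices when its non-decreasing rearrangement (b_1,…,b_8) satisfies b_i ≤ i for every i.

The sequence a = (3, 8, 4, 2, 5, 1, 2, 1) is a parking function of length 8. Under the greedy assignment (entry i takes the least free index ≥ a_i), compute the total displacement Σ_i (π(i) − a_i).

10

Σπ(i) = 1+…+8 = 36; Σa = 3+8+4+2+5+1+2+1 = 26; disp = 36−26 = 10.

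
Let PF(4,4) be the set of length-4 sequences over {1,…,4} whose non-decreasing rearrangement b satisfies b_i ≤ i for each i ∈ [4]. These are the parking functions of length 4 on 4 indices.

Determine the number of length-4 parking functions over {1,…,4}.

|PF(4,4)| = (5−4)·5^(4−1) = 1 · 125 = 125
E.g. (1,1,2,4) → sorted (1,1,2,4): b_i ≤ i ∀i, a PF.

125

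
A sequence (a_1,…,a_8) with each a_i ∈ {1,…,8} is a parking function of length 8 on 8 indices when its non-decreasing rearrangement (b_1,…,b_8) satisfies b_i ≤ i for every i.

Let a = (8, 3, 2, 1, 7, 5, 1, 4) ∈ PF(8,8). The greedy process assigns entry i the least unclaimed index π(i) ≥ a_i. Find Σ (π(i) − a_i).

5

Σπ = 8·9/2 = 36 (π permutes [8]); Σa = 8+3+2+1+7+5+1+4 = 31; disp = 36−31 = 5.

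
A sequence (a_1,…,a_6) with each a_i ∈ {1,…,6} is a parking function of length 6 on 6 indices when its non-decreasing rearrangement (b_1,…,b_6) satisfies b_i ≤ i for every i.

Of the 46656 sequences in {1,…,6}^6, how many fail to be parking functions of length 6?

Count = (6−6+1)·(6+1)^(6−1) = 1×16807 = 16807 (Pollak)
Check (6,6,6,5,6,2) → sorted (2,5,6,6,6,6): b_1=2>1, not a PF.
6^6 − 16807 = 46656 − 16807 = 29849

29849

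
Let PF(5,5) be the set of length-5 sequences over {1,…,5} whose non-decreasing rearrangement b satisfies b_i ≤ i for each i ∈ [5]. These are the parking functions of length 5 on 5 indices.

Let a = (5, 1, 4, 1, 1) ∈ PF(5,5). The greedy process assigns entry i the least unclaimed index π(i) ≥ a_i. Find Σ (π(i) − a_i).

Σπ = 15 ({1..5} each once); Σa = 5+1+4+1+1 = 12; disp = 15−12 = 3.

3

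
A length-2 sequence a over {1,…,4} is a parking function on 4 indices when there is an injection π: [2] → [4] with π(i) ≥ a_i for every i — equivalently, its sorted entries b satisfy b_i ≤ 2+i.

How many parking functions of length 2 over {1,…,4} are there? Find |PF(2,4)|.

15

|PF(2,4)| = (4−2+1)·(4+1)^(2−1) = 3×5 = 15
E.g. (2,1) → sorted (1,2): b_i ≤ 2+i ∀i, a PF.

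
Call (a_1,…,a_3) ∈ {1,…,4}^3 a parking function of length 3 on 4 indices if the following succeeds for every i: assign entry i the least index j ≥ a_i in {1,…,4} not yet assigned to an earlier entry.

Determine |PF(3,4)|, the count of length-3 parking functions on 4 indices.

50

|PF(3,4)| = (4+1−3)·(4+1)^{3−1} = 2×25 = 50
One tuple (3,1,1) → sorted (1,1,3): b_i ≤ 1+i ∀i, a PF.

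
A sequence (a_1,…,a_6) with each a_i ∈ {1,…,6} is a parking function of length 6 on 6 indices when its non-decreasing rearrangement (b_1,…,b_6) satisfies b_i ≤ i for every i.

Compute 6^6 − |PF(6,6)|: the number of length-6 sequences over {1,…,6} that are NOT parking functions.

29849

#PF = (6−6+1)·(6+1)^(6−1) = 1·16807 = 16807 [KW]
Check (5,3,6,1,3,5) → sorted (1,3,3,5,5,6): b_2=3>2, not a PF.
So 46656 − 16807 = 29849 fail.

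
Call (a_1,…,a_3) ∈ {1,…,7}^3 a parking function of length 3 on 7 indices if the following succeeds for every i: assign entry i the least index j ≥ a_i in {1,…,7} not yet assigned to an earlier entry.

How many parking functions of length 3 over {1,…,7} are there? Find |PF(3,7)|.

320

|PF(3,7)| = (8−3)·8^(3−1) = 5 · 64 = 320
Example (6,6,3) → sorted (3,6,6): b_i ≤ 4+i ∀i, a PF.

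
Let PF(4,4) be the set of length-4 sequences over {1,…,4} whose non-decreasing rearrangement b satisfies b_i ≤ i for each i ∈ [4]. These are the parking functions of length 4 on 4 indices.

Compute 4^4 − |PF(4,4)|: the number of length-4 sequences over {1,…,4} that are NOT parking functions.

|PF(4,4)| = 1·5^3 = 1×125 = 125 (Konheim–Weiss)
E.g. (2,4,4,2) → sorted (2,2,4,4): b_1=2>1, not a PF.
So 256 − 125 = 131 fail.

131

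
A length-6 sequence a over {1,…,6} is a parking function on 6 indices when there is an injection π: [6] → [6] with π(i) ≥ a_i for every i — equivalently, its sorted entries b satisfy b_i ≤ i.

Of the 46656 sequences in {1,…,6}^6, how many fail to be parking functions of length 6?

29849

#PF = (6+1−6)·(6+1)^{6−1} = 1×16807 = 16807 [KW]
Example (3,3,5,4,6,6) → sorted (3,3,4,5,6,6): b_1=3>1, not a PF.
Total 46656; non-PF = 46656−16807 = 29849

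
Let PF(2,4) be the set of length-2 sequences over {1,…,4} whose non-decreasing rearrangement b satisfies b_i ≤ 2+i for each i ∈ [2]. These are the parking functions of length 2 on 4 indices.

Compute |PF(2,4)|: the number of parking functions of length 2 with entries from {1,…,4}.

15

|PF(2,4)| = (5−2)·5^(2−1) = 3·5 = 15 (Pollak)
One tuple (2,2) → sorted (2,2): b_i ≤ 2+i ∀i, a PF.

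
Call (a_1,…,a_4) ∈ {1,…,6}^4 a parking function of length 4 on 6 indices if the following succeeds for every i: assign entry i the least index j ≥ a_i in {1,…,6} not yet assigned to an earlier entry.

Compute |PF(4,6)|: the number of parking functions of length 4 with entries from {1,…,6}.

Count = (7−4)·7^(4−1) = 3×343 = 1029 [KW]
E.g. (1,3,5,2) → sorted (1,2,3,5): b_i ≤ 2+i ∀i, a PF.

1029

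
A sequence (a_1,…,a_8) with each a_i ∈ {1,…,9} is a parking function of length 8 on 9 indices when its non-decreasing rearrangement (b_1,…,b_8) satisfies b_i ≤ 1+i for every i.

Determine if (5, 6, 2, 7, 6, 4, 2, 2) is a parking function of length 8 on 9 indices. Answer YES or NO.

Rearranged: b = (2, 2, 2, 4, 5, 6, 6, 7).
  b_1=2 ≤ 2
  b_2=2 ≤ 3
  b_3=2 ≤ 4
  b_4=4 ≤ 5
  b_5=5 ≤ 6
  b_6=6 ≤ 7
  b_7=6 ≤ 8
  b_8=7 ≤ 9
All bounds hold ⇒ YES

YES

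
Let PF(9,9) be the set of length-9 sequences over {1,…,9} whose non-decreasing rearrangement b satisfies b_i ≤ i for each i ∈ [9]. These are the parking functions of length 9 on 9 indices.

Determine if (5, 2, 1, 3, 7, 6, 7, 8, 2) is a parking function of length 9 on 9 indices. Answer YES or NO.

Sorted: b = (1, 2, 2, 3, 5, 6, 7, 7, 8).
  b_1=1 ≤ 1
  b_2=2 ≤ 2
  b_3=2 ≤ 3
  b_4=3 ≤ 4
  b_5=5 ≤ 5
  b_6=6 ≤ 6
  b_7=7 ≤ 7
  b_8=7 ≤ 8
  b_9=8 ≤ 9
All bounds hold ⇒ YES

YES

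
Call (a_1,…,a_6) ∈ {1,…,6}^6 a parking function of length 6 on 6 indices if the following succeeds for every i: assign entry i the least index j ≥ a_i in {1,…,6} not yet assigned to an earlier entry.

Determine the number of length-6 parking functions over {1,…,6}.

16807

|PF(6,6)| = (7−6)·7^(6−1) = 1×16807 = 16807 (Pollak)
One tuple (4,2,2,6,2,1) → sorted (1,2,2,2,4,6): b_i ≤ i ∀i, a PF.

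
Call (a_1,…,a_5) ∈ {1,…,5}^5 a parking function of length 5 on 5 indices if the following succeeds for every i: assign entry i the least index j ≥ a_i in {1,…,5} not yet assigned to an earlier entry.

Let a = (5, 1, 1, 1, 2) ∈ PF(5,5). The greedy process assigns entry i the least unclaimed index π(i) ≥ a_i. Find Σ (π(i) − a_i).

Σπ = 15 ({1..5} each once); Σa = 5+1+1+1+2 = 10; disp = 15−10 = 5.

5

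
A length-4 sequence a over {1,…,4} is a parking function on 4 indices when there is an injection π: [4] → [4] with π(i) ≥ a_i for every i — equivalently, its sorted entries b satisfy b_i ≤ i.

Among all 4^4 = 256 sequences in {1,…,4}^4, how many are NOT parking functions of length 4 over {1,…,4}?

131

Count = (4−4+1)·(4+1)^(4−1) = 1 · 125 = 125
Example (3,4,1,4) → sorted (1,3,4,4): b_2=3>2, not a PF.
So 256 − 125 = 131 fail.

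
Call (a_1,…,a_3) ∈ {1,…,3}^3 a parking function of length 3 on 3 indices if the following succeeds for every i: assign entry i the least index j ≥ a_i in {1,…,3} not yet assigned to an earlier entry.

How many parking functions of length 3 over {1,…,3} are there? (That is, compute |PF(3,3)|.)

16

Count = (3+1−3)·(3+1)^{3−1} = 1×16 = 16 (Konheim–Weiss)
E.g. (1,2,2) → sorted (1,2,2): b_i ≤ i ∀i, a PF.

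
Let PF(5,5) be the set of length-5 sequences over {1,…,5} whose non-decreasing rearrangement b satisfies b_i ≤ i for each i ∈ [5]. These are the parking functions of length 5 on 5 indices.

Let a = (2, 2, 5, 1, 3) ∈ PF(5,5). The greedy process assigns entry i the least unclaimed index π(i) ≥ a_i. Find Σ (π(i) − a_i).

2

Σπ(i) = 1+…+5 = 15; Σa = 2+2+5+1+3 = 13; disp = 15−13 = 2.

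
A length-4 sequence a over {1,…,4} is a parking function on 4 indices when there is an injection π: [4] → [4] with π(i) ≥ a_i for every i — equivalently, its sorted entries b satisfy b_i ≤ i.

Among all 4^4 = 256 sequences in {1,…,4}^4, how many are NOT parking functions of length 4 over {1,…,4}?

|PF(4,4)| = (4+1−4)·(4+1)^{4−1} = 1×125 = 125 (Konheim–Weiss)
One tuple (2,2,4,2) → sorted (2,2,2,4): b_1=2>1, not a PF.
4^4 − 125 = 256 − 125 = 131

131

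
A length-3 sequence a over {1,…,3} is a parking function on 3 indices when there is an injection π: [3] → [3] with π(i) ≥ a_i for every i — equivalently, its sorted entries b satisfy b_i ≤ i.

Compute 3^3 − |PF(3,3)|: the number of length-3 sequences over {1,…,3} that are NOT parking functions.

Count = (3+1−3)·(3+1)^{3−1} = 1·16 = 16 [KW]
One tuple (3,2,3) → sorted (2,3,3): b_1=2>1, not a PF.
3^3 − 16 = 27 − 16 = 11

11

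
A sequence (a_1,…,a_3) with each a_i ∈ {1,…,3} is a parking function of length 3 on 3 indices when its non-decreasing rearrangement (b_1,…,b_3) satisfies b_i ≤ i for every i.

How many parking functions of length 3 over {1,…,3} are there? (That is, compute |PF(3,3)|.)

16

#PF = (4−3)·4^(3−1) = 1 · 16 = 16
Check (2,1,1) → sorted (1,1,2): b_i ≤ i ∀i, a PF.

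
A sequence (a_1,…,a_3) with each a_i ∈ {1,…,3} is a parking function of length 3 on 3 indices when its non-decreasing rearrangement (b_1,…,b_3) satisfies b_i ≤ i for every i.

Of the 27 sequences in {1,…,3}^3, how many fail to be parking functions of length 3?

|PF(3,3)| = (3+1−3)·(3+1)^{3−1} = 1·16 = 16 (Konheim–Weiss)
Example (2,3,3) → sorted (2,3,3): b_1=2>1, not a PF.
So 27 − 16 = 11 fail.

11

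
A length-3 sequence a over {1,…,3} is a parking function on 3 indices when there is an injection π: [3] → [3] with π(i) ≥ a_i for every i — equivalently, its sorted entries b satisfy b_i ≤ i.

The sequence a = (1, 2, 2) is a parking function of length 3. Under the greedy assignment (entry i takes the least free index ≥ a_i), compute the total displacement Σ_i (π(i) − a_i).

1

Σπ(i) = 1+…+3 = 6; Σa = 1+2+2 = 5; disp = 6−5 = 1.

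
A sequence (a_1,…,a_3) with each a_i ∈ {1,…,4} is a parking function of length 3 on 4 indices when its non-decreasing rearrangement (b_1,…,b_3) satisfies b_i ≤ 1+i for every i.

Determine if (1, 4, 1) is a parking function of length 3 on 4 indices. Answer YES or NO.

YES

Order a: b = (1, 1, 4).
  b_1=1 ≤ 2
  b_2=1 ≤ 3
  b_3=4 ≤ 4
All bounds hold ⇒ YES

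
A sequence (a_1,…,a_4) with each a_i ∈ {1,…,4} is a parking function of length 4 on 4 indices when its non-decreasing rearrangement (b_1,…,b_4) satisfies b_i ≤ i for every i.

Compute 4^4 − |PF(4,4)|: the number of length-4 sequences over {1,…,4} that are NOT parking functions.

131

#PF = (5−4)·5^(4−1) = 1 · 125 = 125 (Konheim–Weiss)
Check (3,3,4,2) → sorted (2,3,3,4): b_1=2>1, not a PF.
So 256 − 125 = 131 fail.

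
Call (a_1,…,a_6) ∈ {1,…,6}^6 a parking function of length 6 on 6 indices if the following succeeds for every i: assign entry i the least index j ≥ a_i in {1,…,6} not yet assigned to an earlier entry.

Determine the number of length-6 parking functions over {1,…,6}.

16807

|PF| = (6−6+1)·(6+1)^(6−1) = 1 · 16807 = 16807 (Pollak)
Check (6,3,2,2,3,1) → sorted (1,2,2,3,3,6): b_i ≤ i ∀i, a PF.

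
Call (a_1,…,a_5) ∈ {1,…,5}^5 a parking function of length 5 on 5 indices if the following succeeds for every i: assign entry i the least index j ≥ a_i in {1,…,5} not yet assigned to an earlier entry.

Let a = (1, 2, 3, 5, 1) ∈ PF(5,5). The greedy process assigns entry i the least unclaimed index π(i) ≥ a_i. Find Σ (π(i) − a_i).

3

Σπ = 15 ({1..5} each once); Σa = 1+2+3+5+1 = 12; disp = 15−12 = 3.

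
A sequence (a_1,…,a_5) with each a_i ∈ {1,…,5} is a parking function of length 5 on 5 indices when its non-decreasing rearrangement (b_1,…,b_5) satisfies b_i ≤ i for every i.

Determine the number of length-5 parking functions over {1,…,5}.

1296

|PF| = (5+1−5)·(5+1)^{5−1} = 1 · 1296 = 1296 (Pollak)
Example (5,3,1,4,1) → sorted (1,1,3,4,5): b_i ≤ i ∀i, a PF.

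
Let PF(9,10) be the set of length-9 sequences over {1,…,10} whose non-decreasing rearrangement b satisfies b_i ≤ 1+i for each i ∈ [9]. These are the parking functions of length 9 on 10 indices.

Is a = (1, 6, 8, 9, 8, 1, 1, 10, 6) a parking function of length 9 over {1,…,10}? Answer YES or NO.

Rearranged: b = (1, 1, 1, 6, 6, 8, 8, 9, 10).
  b_1=1 ≤ 2
  b_2=1 ≤ 3
  b_3=1 ≤ 4
  b_4=6 > 5
  fails at i=4 ⇒ NO

NO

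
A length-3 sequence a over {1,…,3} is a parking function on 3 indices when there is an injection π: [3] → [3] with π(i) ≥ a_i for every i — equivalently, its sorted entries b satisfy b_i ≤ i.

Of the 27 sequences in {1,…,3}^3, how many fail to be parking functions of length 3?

11

Count = (4−3)·4^(3−1) = 1 · 16 = 16 (Pollak)
Check (3,3,2) → sorted (2,3,3): b_1=2>1, not a PF.
3^3 − 16 = 27 − 16 = 11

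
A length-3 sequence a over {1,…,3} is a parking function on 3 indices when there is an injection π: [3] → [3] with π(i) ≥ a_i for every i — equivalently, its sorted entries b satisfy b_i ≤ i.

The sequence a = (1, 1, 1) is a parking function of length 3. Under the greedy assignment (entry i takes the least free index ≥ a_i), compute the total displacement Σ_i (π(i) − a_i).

3

Σπ = 6 ({1..3} each once); Σa = 1+1+1 = 3; disp = 6−3 = 3.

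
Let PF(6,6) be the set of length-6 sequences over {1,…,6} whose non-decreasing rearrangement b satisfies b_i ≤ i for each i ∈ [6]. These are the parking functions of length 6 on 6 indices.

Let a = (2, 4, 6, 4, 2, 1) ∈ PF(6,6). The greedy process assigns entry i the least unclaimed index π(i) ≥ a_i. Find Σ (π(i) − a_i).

Σπ(i) = 1+…+6 = 21; Σa = 2+4+6+4+2+1 = 19; disp = 21−19 = 2.

2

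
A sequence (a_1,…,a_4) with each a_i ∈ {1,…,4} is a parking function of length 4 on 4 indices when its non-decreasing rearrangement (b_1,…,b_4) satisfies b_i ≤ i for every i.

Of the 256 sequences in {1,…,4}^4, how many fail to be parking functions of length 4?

131

|PF(4,4)| = (5−4)·5^(4−1) = 1 · 125 = 125 [KW]
E.g. (3,4,4,2) → sorted (2,3,4,4): b_1=2>1, not a PF.
Total 256; non-PF = 256−125 = 131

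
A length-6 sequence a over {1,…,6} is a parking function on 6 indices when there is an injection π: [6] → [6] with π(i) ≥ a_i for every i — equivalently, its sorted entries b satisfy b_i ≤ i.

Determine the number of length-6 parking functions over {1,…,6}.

16807

Count = (6+1−6)·(6+1)^{6−1} = 1×16807 = 16807 (Konheim–Weiss)
E.g. (3,5,2,2,1,1) → sorted (1,1,2,2,3,5): b_i ≤ i ∀i, a PF.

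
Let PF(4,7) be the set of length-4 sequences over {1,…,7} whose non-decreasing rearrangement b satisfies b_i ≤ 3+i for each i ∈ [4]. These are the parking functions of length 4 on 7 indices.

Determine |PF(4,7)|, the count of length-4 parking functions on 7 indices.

Count = (7−4+1)·(7+1)^(4−1) = 4 · 512 = 2048 [KW]
One tuple (5,6,2,2) → sorted (2,2,5,6): b_i ≤ 3+i ∀i, a PF.

2048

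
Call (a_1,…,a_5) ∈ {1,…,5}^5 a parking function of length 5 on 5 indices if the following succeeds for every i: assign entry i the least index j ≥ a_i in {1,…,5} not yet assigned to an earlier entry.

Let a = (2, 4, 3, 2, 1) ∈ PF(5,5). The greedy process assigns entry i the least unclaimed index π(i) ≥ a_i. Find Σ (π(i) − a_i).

3

Σπ(i) = 1+…+5 = 15; Σa = 2+4+3+2+1 = 12; disp = 15−12 = 3.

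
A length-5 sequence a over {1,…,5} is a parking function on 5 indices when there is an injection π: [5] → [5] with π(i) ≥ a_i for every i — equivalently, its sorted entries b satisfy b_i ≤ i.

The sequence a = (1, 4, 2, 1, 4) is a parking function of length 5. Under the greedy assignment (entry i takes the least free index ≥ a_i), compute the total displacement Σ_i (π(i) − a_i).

3

Σπ = 5·6/2 = 15 (π permutes [5]); Σa = 1+4+2+1+4 = 12; disp = 15−12 = 3.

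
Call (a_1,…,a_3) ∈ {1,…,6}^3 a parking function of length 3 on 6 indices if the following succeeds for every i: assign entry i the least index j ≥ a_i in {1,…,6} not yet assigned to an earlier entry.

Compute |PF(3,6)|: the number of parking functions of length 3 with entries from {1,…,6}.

196

Count = (6−3+1)·(6+1)^(3−1) = 4·49 = 196 (Pollak)
Example (4,2,1) → sorted (1,2,4): b_i ≤ 3+i ∀i, a PF.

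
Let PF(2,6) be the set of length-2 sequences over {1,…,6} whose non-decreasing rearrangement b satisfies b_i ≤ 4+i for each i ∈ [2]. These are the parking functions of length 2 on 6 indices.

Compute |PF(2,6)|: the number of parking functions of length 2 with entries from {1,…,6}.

35

Count = (7−2)·7^(2−1) = 5·7 = 35 (Konheim–Weiss)
E.g. (2,4) → sorted (2,4): b_i ≤ 4+i ∀i, a PF.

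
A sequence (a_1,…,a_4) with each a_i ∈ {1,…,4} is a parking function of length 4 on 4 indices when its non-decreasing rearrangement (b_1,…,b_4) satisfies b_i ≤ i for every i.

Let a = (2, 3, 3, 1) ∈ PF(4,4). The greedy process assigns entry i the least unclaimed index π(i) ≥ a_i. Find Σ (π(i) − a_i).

Σπ = 10 ({1..4} each once); Σa = 2+3+3+1 = 9; disp = 10−9 = 1.

1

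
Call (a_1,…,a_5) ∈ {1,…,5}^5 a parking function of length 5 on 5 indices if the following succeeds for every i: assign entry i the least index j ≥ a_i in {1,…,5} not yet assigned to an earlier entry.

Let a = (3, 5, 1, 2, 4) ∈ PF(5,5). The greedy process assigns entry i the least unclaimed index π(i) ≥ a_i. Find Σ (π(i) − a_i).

Σπ = 5·6/2 = 15 (π permutes [5]); Σa = 3+5+1+2+4 = 15; disp = 15−15 = 0.

0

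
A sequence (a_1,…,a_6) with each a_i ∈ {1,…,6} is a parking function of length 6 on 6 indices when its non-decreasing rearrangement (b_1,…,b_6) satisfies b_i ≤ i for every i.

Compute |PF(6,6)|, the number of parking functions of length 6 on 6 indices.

16807

|PF(6,6)| = (7−6)·7^(6−1) = 1×16807 = 16807 (Pollak)
Example (5,4,1,6,3,1) → sorted (1,1,3,4,5,6): b_i ≤ i ∀i, a PF.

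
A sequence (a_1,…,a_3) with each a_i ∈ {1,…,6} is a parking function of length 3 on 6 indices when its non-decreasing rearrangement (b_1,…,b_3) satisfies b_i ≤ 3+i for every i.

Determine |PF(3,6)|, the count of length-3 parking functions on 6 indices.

196

#PF = (7−3)·7^(3−1) = 4 · 49 = 196 [KW]
Check (2,2,5) → sorted (2,2,5): b_i ≤ 3+i ∀i, a PF.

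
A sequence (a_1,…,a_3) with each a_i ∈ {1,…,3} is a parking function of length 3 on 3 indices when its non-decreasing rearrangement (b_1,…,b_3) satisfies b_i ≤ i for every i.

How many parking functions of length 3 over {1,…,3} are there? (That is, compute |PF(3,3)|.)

#PF = (3−3+1)·(3+1)^(3−1) = 1×16 = 16 [KW]
E.g. (1,1,1) → sorted (1,1,1): b_i ≤ i ∀i, a PF.

16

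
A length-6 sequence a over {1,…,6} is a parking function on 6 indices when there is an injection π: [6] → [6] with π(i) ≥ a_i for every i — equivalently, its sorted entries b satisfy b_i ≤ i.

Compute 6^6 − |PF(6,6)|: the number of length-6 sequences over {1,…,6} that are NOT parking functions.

Count = (6−6+1)·(6+1)^(6−1) = 1·16807 = 16807 [KW]
Check (3,6,3,2,4,3) → sorted (2,3,3,3,4,6): b_1=2>1, not a PF.
So 46656 − 16807 = 29849 fail.

29849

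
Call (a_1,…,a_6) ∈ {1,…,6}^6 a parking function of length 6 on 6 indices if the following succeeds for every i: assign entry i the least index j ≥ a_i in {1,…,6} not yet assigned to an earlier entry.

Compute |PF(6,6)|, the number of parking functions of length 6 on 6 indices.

#PF = (6+1−6)·(6+1)^{6−1} = 1·16807 = 16807 (Pollak)
Example (2,5,4,1,2,4) → sorted (1,2,2,4,4,5): b_i ≤ i ∀i, a PF.

16807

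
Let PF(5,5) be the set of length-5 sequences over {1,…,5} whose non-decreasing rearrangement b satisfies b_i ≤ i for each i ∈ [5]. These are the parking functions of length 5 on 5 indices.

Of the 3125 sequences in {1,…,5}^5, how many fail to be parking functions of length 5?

Count = (5+1−5)·(5+1)^{5−1} = 1×1296 = 1296
Example (3,3,3,4,3) → sorted (3,3,3,3,4): b_1=3>1, not a PF.
5^5 − 1296 = 3125 − 1296 = 1829

1829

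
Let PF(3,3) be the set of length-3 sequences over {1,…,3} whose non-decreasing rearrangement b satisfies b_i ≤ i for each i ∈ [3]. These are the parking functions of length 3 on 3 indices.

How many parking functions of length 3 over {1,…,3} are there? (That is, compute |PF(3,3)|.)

#PF = 1·4^2 = 1×16 = 16 [KW]
Check (1,2,3) → sorted (1,2,3): b_i ≤ i ∀i, a PF.

16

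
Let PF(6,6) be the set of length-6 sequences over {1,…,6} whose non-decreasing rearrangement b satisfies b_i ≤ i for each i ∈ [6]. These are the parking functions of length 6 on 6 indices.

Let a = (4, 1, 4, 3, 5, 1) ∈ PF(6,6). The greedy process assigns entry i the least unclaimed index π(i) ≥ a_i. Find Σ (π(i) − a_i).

3

Σπ(i) = 1+…+6 = 21; Σa = 4+1+4+3+5+1 = 18; disp = 21−18 = 3.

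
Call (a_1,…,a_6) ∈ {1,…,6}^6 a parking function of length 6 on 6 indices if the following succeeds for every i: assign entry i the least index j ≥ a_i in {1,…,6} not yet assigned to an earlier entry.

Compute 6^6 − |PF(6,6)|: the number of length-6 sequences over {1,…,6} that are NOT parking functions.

Count = (7−6)·7^(6−1) = 1×16807 = 16807
Example (5,2,5,6,5,4) → sorted (2,4,5,5,5,6): b_1=2>1, not a PF.
6^6 − 16807 = 46656 − 16807 = 29849

29849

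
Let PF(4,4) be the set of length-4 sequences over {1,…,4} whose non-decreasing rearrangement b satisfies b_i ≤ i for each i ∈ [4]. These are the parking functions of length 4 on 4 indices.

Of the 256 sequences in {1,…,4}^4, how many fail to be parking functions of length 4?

131

#PF = (4−4+1)·(4+1)^(4−1) = 1 · 125 = 125
One tuple (4,2,2,2) → sorted (2,2,2,4): b_1=2>1, not a PF.
So 256 − 125 = 131 fail.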